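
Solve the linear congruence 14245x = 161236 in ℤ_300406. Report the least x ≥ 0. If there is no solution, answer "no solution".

First find gcd(14245, 300406):
300406 = 21·14245 + 1261
14245 = 11·1261 + 374
1261 = 3·374 + 139
374 = 2·139 + 96
139 = 1·96 + 43
96 = 2·43 + 10
43 = 4·10 + 3
10 = 3·3 + 1
3 = 3·1 + 0
gcd = 1, so a unique solution mod 300406 exists.
Back-substitute for the Bézout coefficients:
1 = 10 − 3·3
1 = −3·43 + 13·10
1 = 13·96 − 29·43
1 = −29·139 + 42·96
1 = 42·374 − 113·139
1 = −113·1261 + 381·374
1 = 381·14245 − 4304·1261
1 = −4304·300406 + 90765·14245
So 14245·(90765) ≡ 1 (mod 300406), giving 14245⁻¹ ≡ 90765.
x ≡ 14245⁻¹·161236 ≡ 90765·161236 ≡ 6844 (mod 300406).

6844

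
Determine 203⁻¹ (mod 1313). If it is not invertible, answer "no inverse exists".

304

Run Euclid on (1313, 203):
1313 = 6*203 + 95
203 = 2*95 + 13
95 = 7*13 + 4
13 = 3*4 + 1
4 = 4*1 + 0
The gcd is 1. Working backward:
1 = 13 − 3·4
1 = −3·95 + 22·13
1 = 22·203 − 47·95
1 = −47·1313 + 304·203
So 203·304 ≡ 1 (mod 1313).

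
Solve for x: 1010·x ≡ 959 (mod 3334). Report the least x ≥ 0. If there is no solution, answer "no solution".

no solution

gcd(1010, 3334):
3334 = 3×1010 + 304
1010 = 3×304 + 98
304 = 3×98 + 10
98 = 9×10 + 8
10 = 1×8 + 2
8 = 4×2 + 0
gcd = 2, but 2 ∤ 959, so the congruence has no solution.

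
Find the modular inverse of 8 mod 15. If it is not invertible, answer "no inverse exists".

2

Apply the Euclidean algorithm to 15 and 8:
15 = 1·8 + 7
8 = 1·7 + 1
7 = 7·1 + 0
Since gcd(8, 15) = 1, back-substitute to write 1 as a combination:
1 = 8 − 7
1 = −15 + 2·8
So 8·2 ≡ 1 (mod 15).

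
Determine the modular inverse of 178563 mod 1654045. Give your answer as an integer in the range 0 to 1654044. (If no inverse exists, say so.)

56792

Run Euclid on (1654045, 178563):
1654045 = 9×178563 + 46978
178563 = 3×46978 + 37629
46978 = 1×37629 + 9349
37629 = 4×9349 + 233
9349 = 40×233 + 29
233 = 8×29 + 1
29 = 29×1 + 0
The gcd is 1. Working backward:
1 = 233 − 8·29
1 = −8·9349 + 321·233
1 = 321·37629 − 1292·9349
1 = −1292·46978 + 1613·37629
1 = 1613·178563 − 6131·46978
1 = −6131·1654045 + 56792·178563
So 178563·56792 ≡ 1 (mod 1654045).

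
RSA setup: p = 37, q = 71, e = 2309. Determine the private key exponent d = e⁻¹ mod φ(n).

φ(n) = (p−1)(q−1) = 36·70 = 2520.
Need d with 2309·d ≡ 1 (mod 2520). Apply the extended Euclidean algorithm:
2520 = 1×2309 + 211
2309 = 10×211 + 199
211 = 1×199 + 12
199 = 16×12 + 7
12 = 1×7 + 5
7 = 1×5 + 2
5 = 2×2 + 1
2 = 2×1 + 0
Back-substitute:
1 = 5 − 2·2
1 = −2·7 + 3·5
1 = 3·12 − 5·7
1 = −5·199 + 83·12
1 = 83·211 − 88·199
1 = −88·2309 + 963·211
1 = 963·2520 − 1051·2309
So 2309·(-1051) ≡ 1 (mod 2520), hence d ≡ -1051 ≡ 1469 (mod 2520).

1469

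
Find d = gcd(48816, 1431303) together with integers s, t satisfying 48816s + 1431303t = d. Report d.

Euclidean algorithm:
1431303 = 29×48816 + 15639
48816 = 3×15639 + 1899
15639 = 8×1899 + 447
1899 = 4×447 + 111
447 = 4×111 + 3
111 = 37×3 + 0
gcd(48816, 1431303) = 3.
Working backward:
3 = 447 − 4·111
3 = −4·1899 + 17·447
3 = 17·15639 − 140·1899
3 = −140·48816 + 437·15639
3 = 437·1431303 − 12813·48816
So 3 = (437)·1431303 + (-12813)·48816.

3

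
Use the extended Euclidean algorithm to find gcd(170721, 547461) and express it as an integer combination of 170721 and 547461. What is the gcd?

Repeated division:
547461 = 3×170721 + 35298
170721 = 4×35298 + 29529
35298 = 1×29529 + 5769
29529 = 5×5769 + 684
5769 = 8×684 + 297
684 = 2×297 + 90
297 = 3×90 + 27
90 = 3×27 + 9
27 = 3×9 + 0
gcd(170721, 547461) = 9.
Express as a combination:
9 = 90 − 3·27
9 = −3·297 + 10·90
9 = 10·684 − 23·297
9 = −23·5769 + 194·684
9 = 194·29529 − 993·5769
9 = −993·35298 + 1187·29529
9 = 1187·170721 − 5741·35298
9 = −5741·547461 + 18410·170721
So 9 = (-5741)·547461 + (18410)·170721.

9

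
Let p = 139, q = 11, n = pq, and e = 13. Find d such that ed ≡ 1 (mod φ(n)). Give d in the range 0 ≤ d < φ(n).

φ(n) = (p−1)(q−1) = 138·10 = 1380.
Need d with 13·d ≡ 1 (mod 1380). Apply the extended Euclidean algorithm:
1380 = 106×13 + 2
13 = 6×2 + 1
2 = 2×1 + 0
Back-substitute:
1 = 13 − 6·2
1 = −6·1380 + 637·13
So 13·637 ≡ 1 (mod 1380), hence d = 637.

637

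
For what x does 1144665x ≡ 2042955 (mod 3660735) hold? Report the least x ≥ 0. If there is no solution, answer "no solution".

First find gcd(1144665, 3660735):
3660735 = 3·1144665 + 226740
1144665 = 5·226740 + 10965
226740 = 20·10965 + 7440
10965 = 1·7440 + 3525
7440 = 2·3525 + 390
3525 = 9·390 + 15
390 = 26·15 + 0
gcd = 15 and 15 | 2042955, so solutions exist. Divide through by 15: 76311x ≡ 136197 (mod 244049).
Now find 76311⁻¹ mod 244049:
244049 = 3*76311 + 15116
76311 = 5*15116 + 731
15116 = 20*731 + 496
731 = 1*496 + 235
496 = 2*235 + 26
235 = 9*26 + 1
26 = 26*1 + 0
Back-substitute:
1 = 235 − 9·26
1 = −9·496 + 19·235
1 = 19·731 − 28·496
1 = −28·15116 + 579·731
1 = 579·76311 − 2923·15116
1 = −2923·244049 + 9348·76311
So 76311⁻¹ ≡ 9348 (mod 244049).
Then x ≡ 9348·136197 ≡ 209972 (mod 244049); the smallest non-negative solution is x = 209972.

209972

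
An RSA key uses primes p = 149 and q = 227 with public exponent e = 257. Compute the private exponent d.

18481

φ(n) = (p−1)(q−1) = 148·226 = 33448.
Need d with 257·d ≡ 1 (mod 33448). Apply the extended Euclidean algorithm:
33448 = 130×257 + 38
257 = 6×38 + 29
38 = 1×29 + 9
29 = 3×9 + 2
9 = 4×2 + 1
2 = 2×1 + 0
Back-substitute:
1 = 9 − 4·2
1 = −4·29 + 13·9
1 = 13·38 − 17·29
1 = −17·257 + 115·38
1 = 115·33448 − 14967·257
So 257·(-14967) ≡ 1 (mod 33448), hence d ≡ -14967 ≡ 18481 (mod 33448).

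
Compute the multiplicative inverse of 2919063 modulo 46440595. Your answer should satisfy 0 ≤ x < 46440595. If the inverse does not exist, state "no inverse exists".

Extended Euclidean algorithm:
46440595 = 15*2919063 + 2654650
2919063 = 1*2654650 + 264413
2654650 = 10*264413 + 10520
264413 = 25*10520 + 1413
10520 = 7*1413 + 629
1413 = 2*629 + 155
629 = 4*155 + 9
155 = 17*9 + 2
9 = 4*2 + 1
2 = 2*1 + 0
The gcd is 1. Working backward:
1 = 9 − 4·2
1 = −4·155 + 69·9
1 = 69·629 − 280·155
1 = −280·1413 + 629·629
1 = 629·10520 − 4683·1413
1 = −4683·264413 + 117704·10520
1 = 117704·2654650 − 1181723·264413
1 = −1181723·2919063 + 1299427·2654650
1 = 1299427·46440595 − 20673128·2919063
Hence 2919063⁻¹ ≡ -20673128 ≡ 25767467 (mod 46440595).

25767467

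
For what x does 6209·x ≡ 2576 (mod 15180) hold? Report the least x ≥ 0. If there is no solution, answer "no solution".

First find gcd(6209, 15180):
15180 = 2·6209 + 2762
6209 = 2·2762 + 685
2762 = 4·685 + 22
685 = 31·22 + 3
22 = 7·3 + 1
3 = 3·1 + 0
gcd = 1, so a unique solution mod 15180 exists.
Back-substitute for the Bézout coefficients:
1 = 22 − 7·3
1 = −7·685 + 218·22
1 = 218·2762 − 879·685
1 = −879·6209 + 1976·2762
1 = 1976·15180 − 4831·6209
So 6209·(-4831) ≡ 1 (mod 15180), giving 6209⁻¹ ≡ 10349.
x ≡ 6209⁻¹·2576 ≡ 10349·2576 ≡ 2944 (mod 15180).

2944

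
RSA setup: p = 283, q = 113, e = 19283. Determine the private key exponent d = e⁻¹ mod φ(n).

12155

φ(n) = (p−1)(q−1) = 282·112 = 31584.
Need d with 19283·d ≡ 1 (mod 31584). Apply the extended Euclidean algorithm:
31584 = 1*19283 + 12301
19283 = 1*12301 + 6982
12301 = 1*6982 + 5319
6982 = 1*5319 + 1663
5319 = 3*1663 + 330
1663 = 5*330 + 13
330 = 25*13 + 5
13 = 2*5 + 3
5 = 1*3 + 2
3 = 1*2 + 1
2 = 2*1 + 0
Back-substitute:
1 = 3 − 2
1 = −5 + 2·3
1 = 2·13 − 5·5
1 = −5·330 + 127·13
1 = 127·1663 − 640·330
1 = −640·5319 + 2047·1663
1 = 2047·6982 − 2687·5319
1 = −2687·12301 + 4734·6982
1 = 4734·19283 − 7421·12301
1 = −7421·31584 + 12155·19283
So 19283·12155 ≡ 1 (mod 31584), hence d = 12155.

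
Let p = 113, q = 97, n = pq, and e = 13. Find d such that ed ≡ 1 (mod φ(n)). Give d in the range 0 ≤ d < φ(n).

φ(n) = (p−1)(q−1) = 112·96 = 10752.
Need d with 13·d ≡ 1 (mod 10752). Apply the extended Euclidean algorithm:
10752 = 827×13 + 1
13 = 13×1 + 0
Back-substitute:
1 = 10752 − 827·13
So 13·(-827) ≡ 1 (mod 10752), hence d ≡ -827 ≡ 9925 (mod 10752).

9925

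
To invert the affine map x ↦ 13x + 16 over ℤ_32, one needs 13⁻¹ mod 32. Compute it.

Apply the Euclidean algorithm to 32 and 13:
32 = 2·13 + 6
13 = 2·6 + 1
6 = 6·1 + 0
gcd = 1, so the inverse exists. Back-substitute:
1 = 13 − 2·6
1 = −2·32 + 5·13
So 13·5 ≡ 1 (mod 32).

5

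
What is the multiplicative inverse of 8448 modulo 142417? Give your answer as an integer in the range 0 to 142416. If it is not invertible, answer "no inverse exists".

no inverse exists

Euclidean algorithm on 142417, 8448:
142417 = 16·8448 + 7249
8448 = 1·7249 + 1199
7249 = 6·1199 + 55
1199 = 21·55 + 44
55 = 1·44 + 11
44 = 4·11 + 0
The gcd is 11, not 1, hence no inverse exists.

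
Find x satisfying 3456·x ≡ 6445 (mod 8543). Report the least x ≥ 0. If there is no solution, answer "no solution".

First find gcd(3456, 8543):
8543 = 2*3456 + 1631
3456 = 2*1631 + 194
1631 = 8*194 + 79
194 = 2*79 + 36
79 = 2*36 + 7
36 = 5*7 + 1
7 = 7*1 + 0
gcd = 1, so a unique solution mod 8543 exists.
Back-substitute for the Bézout coefficients:
1 = 36 − 5·7
1 = −5·79 + 11·36
1 = 11·194 − 27·79
1 = −27·1631 + 227·194
1 = 227·3456 − 481·1631
1 = −481·8543 + 1189·3456
So 3456·(1189) ≡ 1 (mod 8543), giving 3456⁻¹ ≡ 1189.
x ≡ 3456⁻¹·6445 ≡ 1189·6445 ≡ 34 (mod 8543).

34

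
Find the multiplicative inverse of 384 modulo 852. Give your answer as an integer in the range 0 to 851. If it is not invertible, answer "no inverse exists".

no inverse exists

Compute gcd(384, 852):
852 = 2*384 + 84
384 = 4*84 + 48
84 = 1*48 + 36
48 = 1*36 + 12
36 = 3*12 + 0
The gcd is 12, not 1, hence no inverse exists.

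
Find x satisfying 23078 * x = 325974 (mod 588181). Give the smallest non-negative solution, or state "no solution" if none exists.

9801

First find gcd(23078, 588181):
588181 = 25×23078 + 11231
23078 = 2×11231 + 616
11231 = 18×616 + 143
616 = 4×143 + 44
143 = 3×44 + 11
44 = 4×11 + 0
gcd = 11 and 11 | 325974, so solutions exist. Divide through by 11: 2098x ≡ 29634 (mod 53471).
Now find 2098⁻¹ mod 53471:
53471 = 25×2098 + 1021
2098 = 2×1021 + 56
1021 = 18×56 + 13
56 = 4×13 + 4
13 = 3×4 + 1
4 = 4×1 + 0
Back-substitute:
1 = 13 − 3·4
1 = −3·56 + 13·13
1 = 13·1021 − 237·56
1 = −237·2098 + 487·1021
1 = 487·53471 − 12412·2098
So 2098·(-12412) ≡ 1 (mod 53471), i.e. 2098⁻¹ ≡ 41059.
Then x ≡ 41059·29634 ≡ 9801 (mod 53471); the smallest non-negative solution is x = 9801.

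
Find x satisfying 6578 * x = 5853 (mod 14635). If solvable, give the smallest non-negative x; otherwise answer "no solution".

7176

First find gcd(6578, 14635):
14635 = 2·6578 + 1479
6578 = 4·1479 + 662
1479 = 2·662 + 155
662 = 4·155 + 42
155 = 3·42 + 29
42 = 1·29 + 13
29 = 2·13 + 3
13 = 4·3 + 1
3 = 3·1 + 0
gcd = 1, so a unique solution mod 14635 exists.
Back-substitute for the Bézout coefficients:
1 = 13 − 4·3
1 = −4·29 + 9·13
1 = 9·42 − 13·29
1 = −13·155 + 48·42
1 = 48·662 − 205·155
1 = −205·1479 + 458·662
1 = 458·6578 − 2037·1479
1 = −2037·14635 + 4532·6578
So 6578·(4532) ≡ 1 (mod 14635), giving 6578⁻¹ ≡ 4532.
x ≡ 6578⁻¹·5853 ≡ 4532·5853 ≡ 7176 (mod 14635).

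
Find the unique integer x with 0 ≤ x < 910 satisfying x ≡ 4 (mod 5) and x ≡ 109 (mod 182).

Write x = 4 + 5·k. Then 5·k ≡ 109 − 4 ≡ 105 (mod 182).
Need 5⁻¹ mod 182. Extended Euclid on (182, 5):
182 = 36·5 + 2
5 = 2·2 + 1
2 = 2·1 + 0
Back-substitute:
1 = 5 − 2·2
1 = −2·182 + 73·5
5⁻¹ ≡ 73 (mod 182), so k ≡ 73·105 ≡ 21 (mod 182).
x = 4 + 5·21 = 109.

109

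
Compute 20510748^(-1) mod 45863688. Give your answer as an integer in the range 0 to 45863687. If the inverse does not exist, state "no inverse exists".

Compute gcd(20510748, 45863688):
45863688 = 2·20510748 + 4842192
20510748 = 4·4842192 + 1141980
4842192 = 4·1141980 + 274272
1141980 = 4·274272 + 44892
274272 = 6·44892 + 4920
44892 = 9·4920 + 612
4920 = 8·612 + 24
612 = 25·24 + 12
24 = 2·12 + 0
The gcd is 12, not 1, hence no inverse exists.

no inverse exists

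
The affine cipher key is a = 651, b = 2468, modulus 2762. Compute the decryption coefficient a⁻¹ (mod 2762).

437

Apply the Euclidean algorithm to 2762 and 651:
2762 = 4*651 + 158
651 = 4*158 + 19
158 = 8*19 + 6
19 = 3*6 + 1
6 = 6*1 + 0
gcd = 1, so the inverse exists. Back-substitute:
1 = 19 − 3·6
1 = −3·158 + 25·19
1 = 25·651 − 103·158
1 = −103·2762 + 437·651
So 651·437 ≡ 1 (mod 2762).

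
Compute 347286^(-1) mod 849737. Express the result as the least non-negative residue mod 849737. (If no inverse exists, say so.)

287760

Extended Euclidean algorithm:
849737 = 2*347286 + 155165
347286 = 2*155165 + 36956
155165 = 4*36956 + 7341
36956 = 5*7341 + 251
7341 = 29*251 + 62
251 = 4*62 + 3
62 = 20*3 + 2
3 = 1*2 + 1
2 = 2*1 + 0
The gcd is 1. Working backward:
1 = 3 − 2
1 = −62 + 21·3
1 = 21·251 − 85·62
1 = −85·7341 + 2486·251
1 = 2486·36956 − 12515·7341
1 = −12515·155165 + 52546·36956
1 = 52546·347286 − 117607·155165
1 = −117607·849737 + 287760·347286
So 347286·287760 ≡ 1 (mod 849737).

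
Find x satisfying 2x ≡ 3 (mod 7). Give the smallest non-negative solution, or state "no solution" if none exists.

5

First find gcd(2, 7):
7 = 3*2 + 1
2 = 2*1 + 0
gcd = 1, so a unique solution mod 7 exists.
Back-substitute for the Bézout coefficients:
1 = 7 − 3·2
So 2·(-3) ≡ 1 (mod 7), giving 2⁻¹ ≡ 4.
x ≡ 2⁻¹·3 ≡ 4·3 ≡ 5 (mod 7).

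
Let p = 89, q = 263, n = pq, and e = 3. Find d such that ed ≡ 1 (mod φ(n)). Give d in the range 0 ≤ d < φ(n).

φ(n) = (p−1)(q−1) = 88·262 = 23056.
Need d with 3·d ≡ 1 (mod 23056). Apply the extended Euclidean algorithm:
23056 = 7685·3 + 1
3 = 3·1 + 0
Back-substitute:
1 = 23056 − 7685·3
So 3·(-7685) ≡ 1 (mod 23056), hence d ≡ -7685 ≡ 15371 (mod 23056).

15371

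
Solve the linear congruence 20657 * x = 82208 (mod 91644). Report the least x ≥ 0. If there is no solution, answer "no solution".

First find gcd(20657, 91644):
91644 = 4·20657 + 9016
20657 = 2·9016 + 2625
9016 = 3·2625 + 1141
2625 = 2·1141 + 343
1141 = 3·343 + 112
343 = 3·112 + 7
112 = 16·7 + 0
gcd = 7 and 7 | 82208, so solutions exist. Divide through by 7: 2951x ≡ 11744 (mod 13092).
Now find 2951⁻¹ mod 13092:
13092 = 4×2951 + 1288
2951 = 2×1288 + 375
1288 = 3×375 + 163
375 = 2×163 + 49
163 = 3×49 + 16
49 = 3×16 + 1
16 = 16×1 + 0
Back-substitute:
1 = 49 − 3·16
1 = −3·163 + 10·49
1 = 10·375 − 23·163
1 = −23·1288 + 79·375
1 = 79·2951 − 181·1288
1 = −181·13092 + 803·2951
So 2951⁻¹ ≡ 803 (mod 13092).
Then x ≡ 803·11744 ≡ 4192 (mod 13092); the smallest non-negative solution is x = 4192.

4192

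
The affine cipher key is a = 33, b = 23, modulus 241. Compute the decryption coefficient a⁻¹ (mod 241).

gcd(241, 33) by repeated division:
241 = 7×33 + 10
33 = 3×10 + 3
10 = 3×3 + 1
3 = 3×1 + 0
gcd = 1, so the inverse exists. Back-substitute:
1 = 10 − 3·3
1 = −3·33 + 10·10
1 = 10·241 − 73·33
So 33·(-73) ≡ 1 (mod 241), and -73 ≡ 168 (mod 241).

168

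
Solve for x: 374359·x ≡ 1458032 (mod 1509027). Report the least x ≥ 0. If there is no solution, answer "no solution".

1120559

First find gcd(374359, 1509027):
1509027 = 4×374359 + 11591
374359 = 32×11591 + 3447
11591 = 3×3447 + 1250
3447 = 2×1250 + 947
1250 = 1×947 + 303
947 = 3×303 + 38
303 = 7×38 + 37
38 = 1×37 + 1
37 = 37×1 + 0
gcd = 1, so a unique solution mod 1509027 exists.
Back-substitute for the Bézout coefficients:
1 = 38 − 37
1 = −303 + 8·38
1 = 8·947 − 25·303
1 = −25·1250 + 33·947
1 = 33·3447 − 91·1250
1 = −91·11591 + 306·3447
1 = 306·374359 − 9883·11591
1 = −9883·1509027 + 39838·374359
So 374359·(39838) ≡ 1 (mod 1509027), giving 374359⁻¹ ≡ 39838.
x ≡ 374359⁻¹·1458032 ≡ 39838·1458032 ≡ 1120559 (mod 1509027).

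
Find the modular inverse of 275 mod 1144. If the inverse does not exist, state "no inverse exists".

Euclidean algorithm on 1144, 275:
1144 = 4*275 + 44
275 = 6*44 + 11
44 = 4*11 + 0
gcd(275, 1144) = 11 ≠ 1, so 275 has no multiplicative inverse modulo 1144.

no inverse exists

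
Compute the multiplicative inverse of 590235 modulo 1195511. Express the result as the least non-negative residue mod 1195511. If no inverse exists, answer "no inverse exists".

Apply the Euclidean algorithm to 1195511 and 590235:
1195511 = 2×590235 + 15041
590235 = 39×15041 + 3636
15041 = 4×3636 + 497
3636 = 7×497 + 157
497 = 3×157 + 26
157 = 6×26 + 1
26 = 26×1 + 0
Since gcd(590235, 1195511) = 1, back-substitute to write 1 as a combination:
1 = 157 − 6·26
1 = −6·497 + 19·157
1 = 19·3636 − 139·497
1 = −139·15041 + 575·3636
1 = 575·590235 − 22564·15041
1 = −22564·1195511 + 45703·590235
So 590235·45703 ≡ 1 (mod 1195511).

45703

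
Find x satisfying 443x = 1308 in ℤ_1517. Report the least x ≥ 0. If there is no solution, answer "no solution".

First find gcd(443, 1517):
1517 = 3×443 + 188
443 = 2×188 + 67
188 = 2×67 + 54
67 = 1×54 + 13
54 = 4×13 + 2
13 = 6×2 + 1
2 = 2×1 + 0
gcd = 1, so a unique solution mod 1517 exists.
Back-substitute for the Bézout coefficients:
1 = 13 − 6·2
1 = −6·54 + 25·13
1 = 25·67 − 31·54
1 = −31·188 + 87·67
1 = 87·443 − 205·188
1 = −205·1517 + 702·443
So 443·(702) ≡ 1 (mod 1517), giving 443⁻¹ ≡ 702.
x ≡ 443⁻¹·1308 ≡ 702·1308 ≡ 431 (mod 1517).

431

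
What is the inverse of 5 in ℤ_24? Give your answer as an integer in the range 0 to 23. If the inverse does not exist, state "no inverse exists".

5

Extended Euclidean algorithm:
24 = 4*5 + 4
5 = 1*4 + 1
4 = 4*1 + 0
The gcd is 1. Working backward:
1 = 5 − 4
1 = −24 + 5·5
So 5·5 ≡ 1 (mod 24).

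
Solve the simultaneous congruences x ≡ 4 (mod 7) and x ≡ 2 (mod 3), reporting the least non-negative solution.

Write x = 4 + 7·k. Then 7·k ≡ 2 − 4 ≡ 1 (mod 3).
Need 7⁻¹ mod 3. Extended Euclid on (3, 1):
3 = 3×1 + 0
7⁻¹ ≡ 1 (mod 3), so k ≡ 1·1 ≡ 1 (mod 3).
x = 4 + 7·1 = 11.

11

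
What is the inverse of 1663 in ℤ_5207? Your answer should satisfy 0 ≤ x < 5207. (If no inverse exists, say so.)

gcd(5207, 1663) by repeated division:
5207 = 3·1663 + 218
1663 = 7·218 + 137
218 = 1·137 + 81
137 = 1·81 + 56
81 = 1·56 + 25
56 = 2·25 + 6
25 = 4·6 + 1
6 = 6·1 + 0
Since gcd(1663, 5207) = 1, back-substitute to write 1 as a combination:
1 = 25 − 4·6
1 = −4·56 + 9·25
1 = 9·81 − 13·56
1 = −13·137 + 22·81
1 = 22·218 − 35·137
1 = −35·1663 + 267·218
1 = 267·5207 − 836·1663
So 1663·(-836) ≡ 1 (mod 5207), and -836 ≡ 4371 (mod 5207).

4371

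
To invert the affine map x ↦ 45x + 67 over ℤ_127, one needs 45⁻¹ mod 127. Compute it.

Run Euclid on (127, 45):
127 = 2*45 + 37
45 = 1*37 + 8
37 = 4*8 + 5
8 = 1*5 + 3
5 = 1*3 + 2
3 = 1*2 + 1
2 = 2*1 + 0
gcd = 1, so the inverse exists. Back-substitute:
1 = 3 − 2
1 = −5 + 2·3
1 = 2·8 − 3·5
1 = −3·37 + 14·8
1 = 14·45 − 17·37
1 = −17·127 + 48·45
So 45·48 ≡ 1 (mod 127).

48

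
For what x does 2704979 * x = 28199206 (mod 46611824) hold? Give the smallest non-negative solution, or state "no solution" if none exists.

46090674

First find gcd(2704979, 46611824):
46611824 = 17×2704979 + 627181
2704979 = 4×627181 + 196255
627181 = 3×196255 + 38416
196255 = 5×38416 + 4175
38416 = 9×4175 + 841
4175 = 4×841 + 811
841 = 1×811 + 30
811 = 27×30 + 1
30 = 30×1 + 0
gcd = 1, so a unique solution mod 46611824 exists.
Back-substitute for the Bézout coefficients:
1 = 811 − 27·30
1 = −27·841 + 28·811
1 = 28·4175 − 139·841
1 = −139·38416 + 1279·4175
1 = 1279·196255 − 6534·38416
1 = −6534·627181 + 20881·196255
1 = 20881·2704979 − 90058·627181
1 = −90058·46611824 + 1551867·2704979
So 2704979·(1551867) ≡ 1 (mod 46611824), giving 2704979⁻¹ ≡ 1551867.
x ≡ 2704979⁻¹·28199206 ≡ 1551867·28199206 ≡ 46090674 (mod 46611824).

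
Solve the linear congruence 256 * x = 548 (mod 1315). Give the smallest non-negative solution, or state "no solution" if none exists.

First find gcd(256, 1315):
1315 = 5*256 + 35
256 = 7*35 + 11
35 = 3*11 + 2
11 = 5*2 + 1
2 = 2*1 + 0
gcd = 1, so a unique solution mod 1315 exists.
Back-substitute for the Bézout coefficients:
1 = 11 − 5·2
1 = −5·35 + 16·11
1 = 16·256 − 117·35
1 = −117·1315 + 601·256
So 256·(601) ≡ 1 (mod 1315), giving 256⁻¹ ≡ 601.
x ≡ 256⁻¹·548 ≡ 601·548 ≡ 598 (mod 1315).

598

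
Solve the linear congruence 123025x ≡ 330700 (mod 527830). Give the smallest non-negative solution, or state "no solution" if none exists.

First find gcd(123025, 527830):
527830 = 4×123025 + 35730
123025 = 3×35730 + 15835
35730 = 2×15835 + 4060
15835 = 3×4060 + 3655
4060 = 1×3655 + 405
3655 = 9×405 + 10
405 = 40×10 + 5
10 = 2×5 + 0
gcd = 5 and 5 | 330700, so solutions exist. Divide through by 5: 24605x ≡ 66140 (mod 105566).
Now find 24605⁻¹ mod 105566:
105566 = 4·24605 + 7146
24605 = 3·7146 + 3167
7146 = 2·3167 + 812
3167 = 3·812 + 731
812 = 1·731 + 81
731 = 9·81 + 2
81 = 40·2 + 1
2 = 2·1 + 0
Back-substitute:
1 = 81 − 40·2
1 = −40·731 + 361·81
1 = 361·812 − 401·731
1 = −401·3167 + 1564·812
1 = 1564·7146 − 3529·3167
1 = −3529·24605 + 12151·7146
1 = 12151·105566 − 52133·24605
So 24605·(-52133) ≡ 1 (mod 105566), i.e. 24605⁻¹ ≡ 53433.
Then x ≡ 53433·66140 ≡ 25638 (mod 105566); the smallest non-negative solution is x = 25638.

25638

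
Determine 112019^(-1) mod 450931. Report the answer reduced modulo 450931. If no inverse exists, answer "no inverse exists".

320469

Extended Euclidean algorithm:
450931 = 4*112019 + 2855
112019 = 39*2855 + 674
2855 = 4*674 + 159
674 = 4*159 + 38
159 = 4*38 + 7
38 = 5*7 + 3
7 = 2*3 + 1
3 = 3*1 + 0
gcd = 1, so the inverse exists. Back-substitute:
1 = 7 − 2·3
1 = −2·38 + 11·7
1 = 11·159 − 46·38
1 = −46·674 + 195·159
1 = 195·2855 − 826·674
1 = −826·112019 + 32409·2855
1 = 32409·450931 − 130462·112019
Hence 112019⁻¹ ≡ -130462 ≡ 320469 (mod 450931).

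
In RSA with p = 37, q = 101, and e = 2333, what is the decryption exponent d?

φ(n) = (p−1)(q−1) = 36·100 = 3600.
Need d with 2333·d ≡ 1 (mod 3600). Apply the extended Euclidean algorithm:
3600 = 1*2333 + 1267
2333 = 1*1267 + 1066
1267 = 1*1066 + 201
1066 = 5*201 + 61
201 = 3*61 + 18
61 = 3*18 + 7
18 = 2*7 + 4
7 = 1*4 + 3
4 = 1*3 + 1
3 = 3*1 + 0
Back-substitute:
1 = 4 − 3
1 = −7 + 2·4
1 = 2·18 − 5·7
1 = −5·61 + 17·18
1 = 17·201 − 56·61
1 = −56·1066 + 297·201
1 = 297·1267 − 353·1066
1 = −353·2333 + 650·1267
1 = 650·3600 − 1003·2333
So 2333·(-1003) ≡ 1 (mod 3600), hence d ≡ -1003 ≡ 2597 (mod 3600).

2597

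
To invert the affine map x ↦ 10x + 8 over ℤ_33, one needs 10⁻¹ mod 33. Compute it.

Run Euclid on (33, 10):
33 = 3*10 + 3
10 = 3*3 + 1
3 = 3*1 + 0
gcd = 1, so the inverse exists. Back-substitute:
1 = 10 − 3·3
1 = −3·33 + 10·10
So 10·10 ≡ 1 (mod 33).

10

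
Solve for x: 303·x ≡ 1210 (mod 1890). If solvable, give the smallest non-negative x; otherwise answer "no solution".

no solution

gcd(303, 1890):
1890 = 6*303 + 72
303 = 4*72 + 15
72 = 4*15 + 12
15 = 1*12 + 3
12 = 4*3 + 0
gcd = 3, but 3 ∤ 1210, so the congruence has no solution.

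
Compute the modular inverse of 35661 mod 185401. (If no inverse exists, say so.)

45070

Run Euclid on (185401, 35661):
185401 = 5×35661 + 7096
35661 = 5×7096 + 181
7096 = 39×181 + 37
181 = 4×37 + 33
37 = 1×33 + 4
33 = 8×4 + 1
4 = 4×1 + 0
Since gcd(35661, 185401) = 1, back-substitute to write 1 as a combination:
1 = 33 − 8·4
1 = −8·37 + 9·33
1 = 9·181 − 44·37
1 = −44·7096 + 1725·181
1 = 1725·35661 − 8669·7096
1 = −8669·185401 + 45070·35661
So 35661·45070 ≡ 1 (mod 185401).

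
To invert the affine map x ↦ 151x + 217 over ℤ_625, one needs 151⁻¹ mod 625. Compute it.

476

Apply the Euclidean algorithm to 625 and 151:
625 = 4×151 + 21
151 = 7×21 + 4
21 = 5×4 + 1
4 = 4×1 + 0
Since gcd(151, 625) = 1, back-substitute to write 1 as a combination:
1 = 21 − 5·4
1 = −5·151 + 36·21
1 = 36·625 − 149·151
So 151·(-149) ≡ 1 (mod 625), and -149 ≡ 476 (mod 625).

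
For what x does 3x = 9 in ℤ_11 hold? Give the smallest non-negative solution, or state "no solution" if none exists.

First find gcd(3, 11):
11 = 3×3 + 2
3 = 1×2 + 1
2 = 2×1 + 0
gcd = 1, so a unique solution mod 11 exists.
Back-substitute for the Bézout coefficients:
1 = 3 − 2
1 = −11 + 4·3
So 3·(4) ≡ 1 (mod 11), giving 3⁻¹ ≡ 4.
x ≡ 3⁻¹·9 ≡ 4·9 ≡ 3 (mod 11).

3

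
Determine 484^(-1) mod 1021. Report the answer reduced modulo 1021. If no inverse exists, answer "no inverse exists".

Extended Euclidean algorithm:
1021 = 2·484 + 53
484 = 9·53 + 7
53 = 7·7 + 4
7 = 1·4 + 3
4 = 1·3 + 1
3 = 3·1 + 0
Since gcd(484, 1021) = 1, back-substitute to write 1 as a combination:
1 = 4 − 3
1 = −7 + 2·4
1 = 2·53 − 15·7
1 = −15·484 + 137·53
1 = 137·1021 − 289·484
Hence 484⁻¹ ≡ -289 ≡ 732 (mod 1021).

732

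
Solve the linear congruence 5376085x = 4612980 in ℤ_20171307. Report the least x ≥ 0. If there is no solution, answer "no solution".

no solution

gcd(5376085, 20171307):
20171307 = 3*5376085 + 4043052
5376085 = 1*4043052 + 1333033
4043052 = 3*1333033 + 43953
1333033 = 30*43953 + 14443
43953 = 3*14443 + 624
14443 = 23*624 + 91
624 = 6*91 + 78
91 = 1*78 + 13
78 = 6*13 + 0
gcd = 13, but 13 ∤ 4612980, so the congruence has no solution.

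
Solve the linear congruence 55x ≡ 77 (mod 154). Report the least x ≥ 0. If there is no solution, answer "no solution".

First find gcd(55, 154):
154 = 2×55 + 44
55 = 1×44 + 11
44 = 4×11 + 0
gcd = 11 and 11 | 77, so solutions exist. Divide through by 11: 5x ≡ 7 (mod 14).
Now find 5⁻¹ mod 14:
14 = 2·5 + 4
5 = 1·4 + 1
4 = 4·1 + 0
Back-substitute:
1 = 5 − 4
1 = −14 + 3·5
So 5⁻¹ ≡ 3 (mod 14).
Then x ≡ 3·7 ≡ 7 (mod 14); the smallest non-negative solution is x = 7.

7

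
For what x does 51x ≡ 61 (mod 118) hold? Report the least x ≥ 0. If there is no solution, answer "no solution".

First find gcd(51, 118):
118 = 2*51 + 16
51 = 3*16 + 3
16 = 5*3 + 1
3 = 3*1 + 0
gcd = 1, so a unique solution mod 118 exists.
Back-substitute for the Bézout coefficients:
1 = 16 − 5·3
1 = −5·51 + 16·16
1 = 16·118 − 37·51
So 51·(-37) ≡ 1 (mod 118), giving 51⁻¹ ≡ 81.
x ≡ 51⁻¹·61 ≡ 81·61 ≡ 103 (mod 118).

103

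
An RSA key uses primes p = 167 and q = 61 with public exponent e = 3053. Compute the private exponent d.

φ(n) = (p−1)(q−1) = 166·60 = 9960.
Need d with 3053·d ≡ 1 (mod 9960). Apply the extended Euclidean algorithm:
9960 = 3·3053 + 801
3053 = 3·801 + 650
801 = 1·650 + 151
650 = 4·151 + 46
151 = 3·46 + 13
46 = 3·13 + 7
13 = 1·7 + 6
7 = 1·6 + 1
6 = 6·1 + 0
Back-substitute:
1 = 7 − 6
1 = −13 + 2·7
1 = 2·46 − 7·13
1 = −7·151 + 23·46
1 = 23·650 − 99·151
1 = −99·801 + 122·650
1 = 122·3053 − 465·801
1 = −465·9960 + 1517·3053
So 3053·1517 ≡ 1 (mod 9960), hence d = 1517.

1517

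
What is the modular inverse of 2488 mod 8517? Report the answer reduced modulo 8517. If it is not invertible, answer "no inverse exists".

Apply the Euclidean algorithm to 8517 and 2488:
8517 = 3*2488 + 1053
2488 = 2*1053 + 382
1053 = 2*382 + 289
382 = 1*289 + 93
289 = 3*93 + 10
93 = 9*10 + 3
10 = 3*3 + 1
3 = 3*1 + 0
The gcd is 1. Working backward:
1 = 10 − 3·3
1 = −3·93 + 28·10
1 = 28·289 − 87·93
1 = −87·382 + 115·289
1 = 115·1053 − 317·382
1 = −317·2488 + 749·1053
1 = 749·8517 − 2564·2488
So 2488·(-2564) ≡ 1 (mod 8517), and -2564 ≡ 5953 (mod 8517).

5953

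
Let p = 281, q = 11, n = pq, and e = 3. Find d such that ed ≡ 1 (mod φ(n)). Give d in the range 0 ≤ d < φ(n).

φ(n) = (p−1)(q−1) = 280·10 = 2800.
Need d with 3·d ≡ 1 (mod 2800). Apply the extended Euclidean algorithm:
2800 = 933×3 + 1
3 = 3×1 + 0
Back-substitute:
1 = 2800 − 933·3
So 3·(-933) ≡ 1 (mod 2800), hence d ≡ -933 ≡ 1867 (mod 2800).

1867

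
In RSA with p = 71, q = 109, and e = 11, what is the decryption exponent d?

φ(n) = (p−1)(q−1) = 70·108 = 7560.
Need d with 11·d ≡ 1 (mod 7560). Apply the extended Euclidean algorithm:
7560 = 687·11 + 3
11 = 3·3 + 2
3 = 1·2 + 1
2 = 2·1 + 0
Back-substitute:
1 = 3 − 2
1 = −11 + 4·3
1 = 4·7560 − 2749·11
So 11·(-2749) ≡ 1 (mod 7560), hence d ≡ -2749 ≡ 4811 (mod 7560).

4811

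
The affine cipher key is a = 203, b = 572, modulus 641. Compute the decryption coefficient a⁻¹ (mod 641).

Run Euclid on (641, 203):
641 = 3·203 + 32
203 = 6·32 + 11
32 = 2·11 + 10
11 = 1·10 + 1
10 = 10·1 + 0
The gcd is 1. Working backward:
1 = 11 − 10
1 = −32 + 3·11
1 = 3·203 − 19·32
1 = −19·641 + 60·203
So 203·60 ≡ 1 (mod 641).

60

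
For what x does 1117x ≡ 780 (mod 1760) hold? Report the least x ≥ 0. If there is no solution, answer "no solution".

1340

First find gcd(1117, 1760):
1760 = 1*1117 + 643
1117 = 1*643 + 474
643 = 1*474 + 169
474 = 2*169 + 136
169 = 1*136 + 33
136 = 4*33 + 4
33 = 8*4 + 1
4 = 4*1 + 0
gcd = 1, so a unique solution mod 1760 exists.
Back-substitute for the Bézout coefficients:
1 = 33 − 8·4
1 = −8·136 + 33·33
1 = 33·169 − 41·136
1 = −41·474 + 115·169
1 = 115·643 − 156·474
1 = −156·1117 + 271·643
1 = 271·1760 − 427·1117
So 1117·(-427) ≡ 1 (mod 1760), giving 1117⁻¹ ≡ 1333.
x ≡ 1117⁻¹·780 ≡ 1333·780 ≡ 1340 (mod 1760).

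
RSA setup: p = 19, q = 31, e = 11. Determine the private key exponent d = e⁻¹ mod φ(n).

491

φ(n) = (p−1)(q−1) = 18·30 = 540.
Need d with 11·d ≡ 1 (mod 540). Apply the extended Euclidean algorithm:
540 = 49·11 + 1
11 = 11·1 + 0
Back-substitute:
1 = 540 − 49·11
So 11·(-49) ≡ 1 (mod 540), hence d ≡ -49 ≡ 491 (mod 540).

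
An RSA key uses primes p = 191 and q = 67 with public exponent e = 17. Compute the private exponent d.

φ(n) = (p−1)(q−1) = 190·66 = 12540.
Need d with 17·d ≡ 1 (mod 12540). Apply the extended Euclidean algorithm:
12540 = 737*17 + 11
17 = 1*11 + 6
11 = 1*6 + 5
6 = 1*5 + 1
5 = 5*1 + 0
Back-substitute:
1 = 6 − 5
1 = −11 + 2·6
1 = 2·17 − 3·11
1 = −3·12540 + 2213·17
So 17·2213 ≡ 1 (mod 12540), hence d = 2213.

2213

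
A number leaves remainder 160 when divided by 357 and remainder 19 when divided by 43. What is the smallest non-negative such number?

Write x = 160 + 357·k. Then 357·k ≡ 19 − 160 ≡ 31 (mod 43).
Need 357⁻¹ mod 43. Extended Euclid on (43, 13):
43 = 3·13 + 4
13 = 3·4 + 1
4 = 4·1 + 0
Back-substitute:
1 = 13 − 3·4
1 = −3·43 + 10·13
357⁻¹ ≡ 10 (mod 43), so k ≡ 10·31 ≡ 9 (mod 43).
x = 160 + 357·9 = 3373.

3373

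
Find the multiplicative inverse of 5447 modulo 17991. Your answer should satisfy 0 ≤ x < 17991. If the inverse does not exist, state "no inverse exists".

Apply the Euclidean algorithm to 17991 and 5447:
17991 = 3*5447 + 1650
5447 = 3*1650 + 497
1650 = 3*497 + 159
497 = 3*159 + 20
159 = 7*20 + 19
20 = 1*19 + 1
19 = 19*1 + 0
gcd = 1, so the inverse exists. Back-substitute:
1 = 20 − 19
1 = −159 + 8·20
1 = 8·497 − 25·159
1 = −25·1650 + 83·497
1 = 83·5447 − 274·1650
1 = −274·17991 + 905·5447
So 5447·905 ≡ 1 (mod 17991).

905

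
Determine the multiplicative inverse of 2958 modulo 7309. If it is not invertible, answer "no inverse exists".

3867

Extended Euclidean algorithm:
7309 = 2·2958 + 1393
2958 = 2·1393 + 172
1393 = 8·172 + 17
172 = 10·17 + 2
17 = 8·2 + 1
2 = 2·1 + 0
The gcd is 1. Working backward:
1 = 17 − 8·2
1 = −8·172 + 81·17
1 = 81·1393 − 656·172
1 = −656·2958 + 1393·1393
1 = 1393·7309 − 3442·2958
Thus 2958·(-3442) ≡ 1 (mod 7309); reducing, -3442 mod 7309 = 3867.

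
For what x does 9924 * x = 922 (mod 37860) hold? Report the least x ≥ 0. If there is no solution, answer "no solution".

no solution

gcd(9924, 37860):
37860 = 3×9924 + 8088
9924 = 1×8088 + 1836
8088 = 4×1836 + 744
1836 = 2×744 + 348
744 = 2×348 + 48
348 = 7×48 + 12
48 = 4×12 + 0
gcd = 12, but 12 ∤ 922, so the congruence has no solution.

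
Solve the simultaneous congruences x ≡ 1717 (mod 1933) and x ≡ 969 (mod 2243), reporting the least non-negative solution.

4258183

Write x = 1717 + 1933·k. Then 1933·k ≡ 969 − 1717 ≡ 1495 (mod 2243).
Need 1933⁻¹ mod 2243. Extended Euclid on (2243, 1933):
2243 = 1·1933 + 310
1933 = 6·310 + 73
310 = 4·73 + 18
73 = 4·18 + 1
18 = 18·1 + 0
Back-substitute:
1 = 73 − 4·18
1 = −4·310 + 17·73
1 = 17·1933 − 106·310
1 = −106·2243 + 123·1933
1933⁻¹ ≡ 123 (mod 2243), so k ≡ 123·1495 ≡ 2202 (mod 2243).
x = 1717 + 1933·2202 = 4258183.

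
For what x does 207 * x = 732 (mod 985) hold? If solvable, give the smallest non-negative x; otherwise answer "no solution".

546

First find gcd(207, 985):
985 = 4*207 + 157
207 = 1*157 + 50
157 = 3*50 + 7
50 = 7*7 + 1
7 = 7*1 + 0
gcd = 1, so a unique solution mod 985 exists.
Back-substitute for the Bézout coefficients:
1 = 50 − 7·7
1 = −7·157 + 22·50
1 = 22·207 − 29·157
1 = −29·985 + 138·207
So 207·(138) ≡ 1 (mod 985), giving 207⁻¹ ≡ 138.
x ≡ 207⁻¹·732 ≡ 138·732 ≡ 546 (mod 985).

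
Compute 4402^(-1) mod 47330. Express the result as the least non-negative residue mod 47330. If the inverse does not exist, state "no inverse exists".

no inverse exists

Euclidean algorithm on 47330, 4402:
47330 = 10×4402 + 3310
4402 = 1×3310 + 1092
3310 = 3×1092 + 34
1092 = 32×34 + 4
34 = 8×4 + 2
4 = 2×2 + 0
The gcd is 2, not 1, hence no inverse exists.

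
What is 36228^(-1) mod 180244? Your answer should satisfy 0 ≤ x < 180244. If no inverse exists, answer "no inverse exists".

Compute gcd(36228, 180244):
180244 = 4*36228 + 35332
36228 = 1*35332 + 896
35332 = 39*896 + 388
896 = 2*388 + 120
388 = 3*120 + 28
120 = 4*28 + 8
28 = 3*8 + 4
8 = 2*4 + 0
Since gcd = 4 > 1, 36228 is not a unit mod 180244.

no inverse exists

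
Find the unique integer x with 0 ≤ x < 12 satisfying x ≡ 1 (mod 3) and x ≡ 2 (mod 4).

Write x = 1 + 3·k. Then 3·k ≡ 2 − 1 ≡ 1 (mod 4).
Need 3⁻¹ mod 4. Extended Euclid on (4, 3):
4 = 1×3 + 1
3 = 3×1 + 0
Back-substitute:
1 = 4 − 3
3⁻¹ ≡ 3 (mod 4), so k ≡ 3·1 ≡ 3 (mod 4).
x = 1 + 3·3 = 10.

10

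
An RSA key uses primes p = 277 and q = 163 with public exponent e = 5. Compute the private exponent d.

17885

φ(n) = (p−1)(q−1) = 276·162 = 44712.
Need d with 5·d ≡ 1 (mod 44712). Apply the extended Euclidean algorithm:
44712 = 8942·5 + 2
5 = 2·2 + 1
2 = 2·1 + 0
Back-substitute:
1 = 5 − 2·2
1 = −2·44712 + 17885·5
So 5·17885 ≡ 1 (mod 44712), hence d = 17885.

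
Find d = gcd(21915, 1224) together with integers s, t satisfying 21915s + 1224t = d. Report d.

Euclidean algorithm:
21915 = 17×1224 + 1107
1224 = 1×1107 + 117
1107 = 9×117 + 54
117 = 2×54 + 9
54 = 6×9 + 0
gcd(21915, 1224) = 9.
Express as a combination:
9 = 117 − 2·54
9 = −2·1107 + 19·117
9 = 19·1224 − 21·1107
9 = −21·21915 + 376·1224
So 9 = (-21)·21915 + (376)·1224.

9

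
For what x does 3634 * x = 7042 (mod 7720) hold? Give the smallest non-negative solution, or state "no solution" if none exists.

1933

First find gcd(3634, 7720):
7720 = 2*3634 + 452
3634 = 8*452 + 18
452 = 25*18 + 2
18 = 9*2 + 0
gcd = 2 and 2 | 7042, so solutions exist. Divide through by 2: 1817x ≡ 3521 (mod 3860).
Now find 1817⁻¹ mod 3860:
3860 = 2·1817 + 226
1817 = 8·226 + 9
226 = 25·9 + 1
9 = 9·1 + 0
Back-substitute:
1 = 226 − 25·9
1 = −25·1817 + 201·226
1 = 201·3860 − 427·1817
So 1817·(-427) ≡ 1 (mod 3860), i.e. 1817⁻¹ ≡ 3433.
Then x ≡ 3433·3521 ≡ 1933 (mod 3860); the smallest non-negative solution is x = 1933.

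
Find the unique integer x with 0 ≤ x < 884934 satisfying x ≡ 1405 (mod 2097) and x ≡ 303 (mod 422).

655669

Write x = 1405 + 2097·k. Then 2097·k ≡ 303 − 1405 ≡ 164 (mod 422).
Need 2097⁻¹ mod 422. Extended Euclid on (422, 409):
422 = 1·409 + 13
409 = 31·13 + 6
13 = 2·6 + 1
6 = 6·1 + 0
Back-substitute:
1 = 13 − 2·6
1 = −2·409 + 63·13
1 = 63·422 − 65·409
2097⁻¹ ≡ 357 (mod 422), so k ≡ 357·164 ≡ 312 (mod 422).
x = 1405 + 2097·312 = 655669.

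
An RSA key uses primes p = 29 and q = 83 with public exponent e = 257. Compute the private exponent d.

φ(n) = (p−1)(q−1) = 28·82 = 2296.
Need d with 257·d ≡ 1 (mod 2296). Apply the extended Euclidean algorithm:
2296 = 8·257 + 240
257 = 1·240 + 17
240 = 14·17 + 2
17 = 8·2 + 1
2 = 2·1 + 0
Back-substitute:
1 = 17 − 8·2
1 = −8·240 + 113·17
1 = 113·257 − 121·240
1 = −121·2296 + 1081·257
So 257·1081 ≡ 1 (mod 2296), hence d = 1081.

1081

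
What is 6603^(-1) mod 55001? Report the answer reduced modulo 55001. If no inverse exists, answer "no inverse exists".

42015

Apply the Euclidean algorithm to 55001 and 6603:
55001 = 8×6603 + 2177
6603 = 3×2177 + 72
2177 = 30×72 + 17
72 = 4×17 + 4
17 = 4×4 + 1
4 = 4×1 + 0
The gcd is 1. Working backward:
1 = 17 − 4·4
1 = −4·72 + 17·17
1 = 17·2177 − 514·72
1 = −514·6603 + 1559·2177
1 = 1559·55001 − 12986·6603
Hence 6603⁻¹ ≡ -12986 ≡ 42015 (mod 55001).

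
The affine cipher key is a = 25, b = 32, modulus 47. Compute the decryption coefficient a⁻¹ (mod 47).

32

Apply the Euclidean algorithm to 47 and 25:
47 = 1×25 + 22
25 = 1×22 + 3
22 = 7×3 + 1
3 = 3×1 + 0
The gcd is 1. Working backward:
1 = 22 − 7·3
1 = −7·25 + 8·22
1 = 8·47 − 15·25
So 25·(-15) ≡ 1 (mod 47), and -15 ≡ 32 (mod 47).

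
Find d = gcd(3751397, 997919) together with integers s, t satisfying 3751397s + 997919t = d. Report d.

13

Euclidean algorithm:
3751397 = 3×997919 + 757640
997919 = 1×757640 + 240279
757640 = 3×240279 + 36803
240279 = 6×36803 + 19461
36803 = 1×19461 + 17342
19461 = 1×17342 + 2119
17342 = 8×2119 + 390
2119 = 5×390 + 169
390 = 2×169 + 52
169 = 3×52 + 13
52 = 4×13 + 0
gcd(3751397, 997919) = 13.
Working backward:
13 = 169 − 3·52
13 = −3·390 + 7·169
13 = 7·2119 − 38·390
13 = −38·17342 + 311·2119
13 = 311·19461 − 349·17342
13 = −349·36803 + 660·19461
13 = 660·240279 − 4309·36803
13 = −4309·757640 + 13587·240279
13 = 13587·997919 − 17896·757640
13 = −17896·3751397 + 67275·997919
So 13 = (-17896)·3751397 + (67275)·997919.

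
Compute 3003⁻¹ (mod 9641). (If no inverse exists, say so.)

7246

Apply the Euclidean algorithm to 9641 and 3003:
9641 = 3*3003 + 632
3003 = 4*632 + 475
632 = 1*475 + 157
475 = 3*157 + 4
157 = 39*4 + 1
4 = 4*1 + 0
The gcd is 1. Working backward:
1 = 157 − 39·4
1 = −39·475 + 118·157
1 = 118·632 − 157·475
1 = −157·3003 + 746·632
1 = 746·9641 − 2395·3003
Hence 3003⁻¹ ≡ -2395 ≡ 7246 (mod 9641).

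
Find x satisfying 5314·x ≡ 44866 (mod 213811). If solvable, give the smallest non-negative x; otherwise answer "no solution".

First find gcd(5314, 213811):
213811 = 40*5314 + 1251
5314 = 4*1251 + 310
1251 = 4*310 + 11
310 = 28*11 + 2
11 = 5*2 + 1
2 = 2*1 + 0
gcd = 1, so a unique solution mod 213811 exists.
Back-substitute for the Bézout coefficients:
1 = 11 − 5·2
1 = −5·310 + 141·11
1 = 141·1251 − 569·310
1 = −569·5314 + 2417·1251
1 = 2417·213811 − 97249·5314
So 5314·(-97249) ≡ 1 (mod 213811), giving 5314⁻¹ ≡ 116562.
x ≡ 5314⁻¹·44866 ≡ 116562·44866 ≡ 67443 (mod 213811).

67443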